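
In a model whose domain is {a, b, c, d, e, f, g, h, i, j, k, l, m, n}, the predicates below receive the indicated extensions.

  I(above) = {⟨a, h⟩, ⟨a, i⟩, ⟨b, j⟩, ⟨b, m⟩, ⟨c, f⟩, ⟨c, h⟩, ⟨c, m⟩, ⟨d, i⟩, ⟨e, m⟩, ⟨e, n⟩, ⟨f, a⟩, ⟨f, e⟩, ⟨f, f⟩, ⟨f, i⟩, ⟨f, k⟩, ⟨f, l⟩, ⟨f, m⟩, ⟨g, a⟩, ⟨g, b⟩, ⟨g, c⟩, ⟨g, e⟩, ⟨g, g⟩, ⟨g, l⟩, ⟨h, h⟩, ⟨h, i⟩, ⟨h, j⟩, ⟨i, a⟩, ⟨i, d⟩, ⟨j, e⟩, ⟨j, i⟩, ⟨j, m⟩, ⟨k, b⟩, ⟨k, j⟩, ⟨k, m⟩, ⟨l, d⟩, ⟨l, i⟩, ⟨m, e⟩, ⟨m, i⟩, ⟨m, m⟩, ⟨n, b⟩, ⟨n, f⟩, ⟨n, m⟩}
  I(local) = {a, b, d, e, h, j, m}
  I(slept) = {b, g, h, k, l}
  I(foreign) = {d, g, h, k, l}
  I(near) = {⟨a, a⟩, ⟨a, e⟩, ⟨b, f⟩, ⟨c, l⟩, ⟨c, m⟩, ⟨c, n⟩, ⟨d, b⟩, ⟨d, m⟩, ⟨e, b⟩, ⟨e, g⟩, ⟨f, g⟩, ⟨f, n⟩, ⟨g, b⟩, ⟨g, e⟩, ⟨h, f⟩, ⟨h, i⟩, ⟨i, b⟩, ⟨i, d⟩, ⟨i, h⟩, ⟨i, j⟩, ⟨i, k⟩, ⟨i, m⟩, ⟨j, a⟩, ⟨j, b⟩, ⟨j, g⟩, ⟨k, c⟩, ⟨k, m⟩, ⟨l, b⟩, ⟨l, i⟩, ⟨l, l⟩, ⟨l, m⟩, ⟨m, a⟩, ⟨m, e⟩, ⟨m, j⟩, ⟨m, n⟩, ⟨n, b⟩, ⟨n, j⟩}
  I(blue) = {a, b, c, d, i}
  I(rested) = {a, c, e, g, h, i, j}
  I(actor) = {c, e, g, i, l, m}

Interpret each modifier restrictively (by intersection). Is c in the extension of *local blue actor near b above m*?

no

⟦near b⟧ = {x : ⟨x, b⟩ ∈ ⟦near⟧} = {d, e, g, i, j, l, n}
⟦above m⟧ = {x : ⟨x, m⟩ ∈ ⟦above⟧} = {b, c, e, f, j, k, m, n}
⟦actor⟧ = {c, e, g, i, l, m}
… ∩ ⟦near b⟧ = {c, e, g, i, l, m} ∩ {d, e, g, i, j, l, n} = {e, g, i, l}
… ∩ ⟦above m⟧ = {e, g, i, l} ∩ {b, c, e, f, j, k, m, n} = {e}
… ∩ ⟦local⟧ = {e} ∩ {a, b, d, e, h, j, m} = {e}
… ∩ ⟦blue⟧ = {e} ∩ {a, b, c, d, i} = ∅
⟦local blue actor near b above m⟧ = ∅; c ∉ this set.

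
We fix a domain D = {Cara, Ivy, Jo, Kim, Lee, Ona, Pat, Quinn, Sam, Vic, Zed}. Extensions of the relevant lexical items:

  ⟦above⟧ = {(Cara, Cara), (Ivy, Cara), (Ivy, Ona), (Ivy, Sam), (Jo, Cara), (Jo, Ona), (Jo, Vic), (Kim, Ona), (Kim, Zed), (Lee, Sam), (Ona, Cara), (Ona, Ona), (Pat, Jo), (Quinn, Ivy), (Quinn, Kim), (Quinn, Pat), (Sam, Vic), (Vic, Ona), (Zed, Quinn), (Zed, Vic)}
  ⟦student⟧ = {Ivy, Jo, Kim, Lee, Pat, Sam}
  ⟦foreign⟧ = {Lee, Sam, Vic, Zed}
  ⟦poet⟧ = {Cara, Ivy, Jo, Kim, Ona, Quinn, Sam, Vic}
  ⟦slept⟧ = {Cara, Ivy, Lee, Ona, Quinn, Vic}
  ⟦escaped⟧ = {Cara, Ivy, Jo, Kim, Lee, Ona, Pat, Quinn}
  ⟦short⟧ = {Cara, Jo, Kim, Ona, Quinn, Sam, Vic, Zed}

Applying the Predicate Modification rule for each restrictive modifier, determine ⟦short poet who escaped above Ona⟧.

{Jo, Kim, Ona}

⟦who escaped⟧ = ⟦escaped⟧ = {Cara, Ivy, Jo, Kim, Lee, Ona, Pat, Quinn}
⟦above Ona⟧ = {x : ⟨x, Ona⟩ ∈ ⟦above⟧} = {Ivy, Jo, Kim, Ona, Vic}
⟦poet⟧ = {Cara, Ivy, Jo, Kim, Ona, Quinn, Sam, Vic}
… ∩ ⟦who escaped⟧ = {Cara, Ivy, Jo, Kim, Ona, Quinn, Sam, Vic} ∩ {Cara, Ivy, Jo, Kim, Lee, Ona, Pat, Quinn} = {Cara, Ivy, Jo, Kim, Ona, Quinn}
… ∩ ⟦above Ona⟧ = {Cara, Ivy, Jo, Kim, Ona, Quinn} ∩ {Ivy, Jo, Kim, Ona, Vic} = {Ivy, Jo, Kim, Ona}
… ∩ ⟦short⟧ = {Ivy, Jo, Kim, Ona} ∩ {Cara, Jo, Kim, Ona, Quinn, Sam, Vic, Zed} = {Jo, Kim, Ona}
So ⟦short poet who escaped above Ona⟧ = {Jo, Kim, Ona}.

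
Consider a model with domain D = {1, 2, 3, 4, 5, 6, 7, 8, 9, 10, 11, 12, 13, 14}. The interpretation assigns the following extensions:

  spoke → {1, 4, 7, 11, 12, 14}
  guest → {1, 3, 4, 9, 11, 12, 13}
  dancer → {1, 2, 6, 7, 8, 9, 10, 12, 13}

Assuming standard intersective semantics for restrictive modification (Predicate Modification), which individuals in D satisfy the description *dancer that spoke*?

⟦that spoke⟧ = ⟦spoke⟧ = {1, 4, 7, 11, 12, 14}
⟦dancer⟧ = {1, 2, 6, 7, 8, 9, 10, 12, 13}
… ∩ ⟦that spoke⟧ = {1, 2, 6, 7, 8, 9, 10, 12, 13} ∩ {1, 4, 7, 11, 12, 14} = {1, 7, 12}
So ⟦dancer that spoke⟧ = {1, 7, 12}.

{1, 7, 12}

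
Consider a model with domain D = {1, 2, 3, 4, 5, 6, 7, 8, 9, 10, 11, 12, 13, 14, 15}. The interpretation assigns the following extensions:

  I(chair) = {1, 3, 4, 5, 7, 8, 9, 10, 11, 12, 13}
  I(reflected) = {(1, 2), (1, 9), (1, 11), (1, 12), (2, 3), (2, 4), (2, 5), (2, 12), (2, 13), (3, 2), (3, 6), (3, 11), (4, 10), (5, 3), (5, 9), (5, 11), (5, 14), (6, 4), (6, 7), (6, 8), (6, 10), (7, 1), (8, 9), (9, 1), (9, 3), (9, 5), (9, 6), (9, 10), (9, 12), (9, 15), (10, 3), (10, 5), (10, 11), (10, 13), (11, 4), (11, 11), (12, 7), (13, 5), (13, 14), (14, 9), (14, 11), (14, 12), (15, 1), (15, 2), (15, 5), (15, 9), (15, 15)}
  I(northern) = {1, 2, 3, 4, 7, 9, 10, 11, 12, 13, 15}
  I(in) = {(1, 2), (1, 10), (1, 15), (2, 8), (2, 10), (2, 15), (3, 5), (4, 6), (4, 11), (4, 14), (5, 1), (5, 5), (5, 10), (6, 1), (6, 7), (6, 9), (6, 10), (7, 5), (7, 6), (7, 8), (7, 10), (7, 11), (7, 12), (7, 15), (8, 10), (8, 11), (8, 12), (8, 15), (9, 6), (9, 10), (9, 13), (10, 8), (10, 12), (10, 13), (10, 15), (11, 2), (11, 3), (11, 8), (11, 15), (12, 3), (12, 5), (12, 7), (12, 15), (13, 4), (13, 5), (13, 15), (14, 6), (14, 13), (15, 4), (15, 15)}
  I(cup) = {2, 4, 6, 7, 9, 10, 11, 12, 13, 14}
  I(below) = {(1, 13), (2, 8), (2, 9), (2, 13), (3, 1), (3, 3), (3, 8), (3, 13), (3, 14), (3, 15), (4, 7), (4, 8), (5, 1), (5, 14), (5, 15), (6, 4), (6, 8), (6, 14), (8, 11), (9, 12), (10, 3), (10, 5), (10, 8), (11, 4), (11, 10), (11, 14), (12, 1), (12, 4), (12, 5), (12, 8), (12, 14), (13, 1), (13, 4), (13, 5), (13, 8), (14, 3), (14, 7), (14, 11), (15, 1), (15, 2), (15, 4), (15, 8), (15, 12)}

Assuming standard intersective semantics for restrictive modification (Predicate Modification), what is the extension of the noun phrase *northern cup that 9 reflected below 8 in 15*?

{10, 12}

⟦that 9 reflected⟧ = {x : ⟨9, x⟩ ∈ ⟦reflected⟧} = {1, 3, 5, 6, 10, 12, 15}
⟦below 8⟧ = {x : ⟨x, 8⟩ ∈ ⟦below⟧} = {2, 3, 4, 6, 10, 12, 13, 15}
⟦in 15⟧ = {x : ⟨x, 15⟩ ∈ ⟦in⟧} = {1, 2, 7, 8, 10, 11, 12, 13, 15}
⟦cup⟧ = {2, 4, 6, 7, 9, 10, 11, 12, 13, 14}
… ∩ ⟦that 9 reflected⟧ = {2, 4, 6, 7, 9, 10, 11, 12, 13, 14} ∩ {1, 3, 5, 6, 10, 12, 15} = {6, 10, 12}
… ∩ ⟦below 8⟧ = {6, 10, 12} ∩ {2, 3, 4, 6, 10, 12, 13, 15} = {6, 10, 12}
… ∩ ⟦in 15⟧ = {6, 10, 12} ∩ {1, 2, 7, 8, 10, 11, 12, 13, 15} = {10, 12}
… ∩ ⟦northern⟧ = {10, 12} ∩ {1, 2, 3, 4, 7, 9, 10, 11, 12, 13, 15} = {10, 12}
So ⟦northern cup that 9 reflected below 8 in 15⟧ = {10, 12}.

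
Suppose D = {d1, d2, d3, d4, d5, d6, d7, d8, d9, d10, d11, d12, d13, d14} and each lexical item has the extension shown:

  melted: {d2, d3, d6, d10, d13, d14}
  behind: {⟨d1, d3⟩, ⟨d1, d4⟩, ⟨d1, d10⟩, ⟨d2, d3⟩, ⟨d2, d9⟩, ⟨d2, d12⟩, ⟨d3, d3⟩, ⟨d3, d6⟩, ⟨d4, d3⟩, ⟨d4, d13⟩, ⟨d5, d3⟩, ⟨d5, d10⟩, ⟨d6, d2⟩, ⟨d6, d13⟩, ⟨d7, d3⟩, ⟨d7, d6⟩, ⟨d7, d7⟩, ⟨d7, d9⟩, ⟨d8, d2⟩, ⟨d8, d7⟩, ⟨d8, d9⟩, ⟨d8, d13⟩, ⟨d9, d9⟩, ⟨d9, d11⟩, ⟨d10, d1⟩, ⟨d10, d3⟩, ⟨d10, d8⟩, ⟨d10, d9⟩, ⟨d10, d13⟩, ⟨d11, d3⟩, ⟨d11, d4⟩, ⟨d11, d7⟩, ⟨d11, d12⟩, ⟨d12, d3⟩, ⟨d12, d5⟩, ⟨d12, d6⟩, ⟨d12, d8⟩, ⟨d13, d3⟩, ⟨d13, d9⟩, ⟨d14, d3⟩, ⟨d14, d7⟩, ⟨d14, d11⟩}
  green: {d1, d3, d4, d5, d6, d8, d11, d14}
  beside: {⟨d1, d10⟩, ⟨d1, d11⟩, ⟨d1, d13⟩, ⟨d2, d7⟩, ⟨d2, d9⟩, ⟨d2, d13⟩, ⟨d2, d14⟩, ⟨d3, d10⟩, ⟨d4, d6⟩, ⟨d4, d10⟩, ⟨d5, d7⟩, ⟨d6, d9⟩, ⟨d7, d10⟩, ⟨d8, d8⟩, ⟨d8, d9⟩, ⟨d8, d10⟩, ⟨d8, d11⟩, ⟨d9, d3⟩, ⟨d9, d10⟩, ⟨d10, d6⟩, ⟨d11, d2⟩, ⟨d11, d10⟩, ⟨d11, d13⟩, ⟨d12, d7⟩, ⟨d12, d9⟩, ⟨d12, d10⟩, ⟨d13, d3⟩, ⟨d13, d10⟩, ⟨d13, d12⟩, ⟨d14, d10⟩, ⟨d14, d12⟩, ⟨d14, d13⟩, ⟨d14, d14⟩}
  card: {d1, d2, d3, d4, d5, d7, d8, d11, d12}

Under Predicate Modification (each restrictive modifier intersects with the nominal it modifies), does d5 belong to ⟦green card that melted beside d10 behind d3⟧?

no

⟦that melted⟧ = ⟦melted⟧ = {d2, d3, d6, d10, d13, d14}
⟦beside d10⟧ = {x : ⟨x, d10⟩ ∈ ⟦beside⟧} = {d1, d3, d4, d7, d8, d9, d11, d12, d13, d14}
⟦behind d3⟧ = {x : ⟨x, d3⟩ ∈ ⟦behind⟧} = {d1, d2, d3, d4, d5, d7, d10, d11, d12, d13, d14}
⟦card⟧ = {d1, d2, d3, d4, d5, d7, d8, d11, d12}
… ∩ ⟦that melted⟧ = {d1, d2, d3, d4, d5, d7, d8, d11, d12} ∩ {d2, d3, d6, d10, d13, d14} = {d2, d3}
… ∩ ⟦beside d10⟧ = {d2, d3} ∩ {d1, d3, d4, d7, d8, d9, d11, d12, d13, d14} = {d3}
… ∩ ⟦behind d3⟧ = {d3} ∩ {d1, d2, d3, d4, d5, d7, d10, d11, d12, d13, d14} = {d3}
… ∩ ⟦green⟧ = {d3} ∩ {d1, d3, d4, d5, d6, d8, d11, d14} = {d3}
⟦green card that melted beside d10 behind d3⟧ = {d3}; d5 ∉ this set.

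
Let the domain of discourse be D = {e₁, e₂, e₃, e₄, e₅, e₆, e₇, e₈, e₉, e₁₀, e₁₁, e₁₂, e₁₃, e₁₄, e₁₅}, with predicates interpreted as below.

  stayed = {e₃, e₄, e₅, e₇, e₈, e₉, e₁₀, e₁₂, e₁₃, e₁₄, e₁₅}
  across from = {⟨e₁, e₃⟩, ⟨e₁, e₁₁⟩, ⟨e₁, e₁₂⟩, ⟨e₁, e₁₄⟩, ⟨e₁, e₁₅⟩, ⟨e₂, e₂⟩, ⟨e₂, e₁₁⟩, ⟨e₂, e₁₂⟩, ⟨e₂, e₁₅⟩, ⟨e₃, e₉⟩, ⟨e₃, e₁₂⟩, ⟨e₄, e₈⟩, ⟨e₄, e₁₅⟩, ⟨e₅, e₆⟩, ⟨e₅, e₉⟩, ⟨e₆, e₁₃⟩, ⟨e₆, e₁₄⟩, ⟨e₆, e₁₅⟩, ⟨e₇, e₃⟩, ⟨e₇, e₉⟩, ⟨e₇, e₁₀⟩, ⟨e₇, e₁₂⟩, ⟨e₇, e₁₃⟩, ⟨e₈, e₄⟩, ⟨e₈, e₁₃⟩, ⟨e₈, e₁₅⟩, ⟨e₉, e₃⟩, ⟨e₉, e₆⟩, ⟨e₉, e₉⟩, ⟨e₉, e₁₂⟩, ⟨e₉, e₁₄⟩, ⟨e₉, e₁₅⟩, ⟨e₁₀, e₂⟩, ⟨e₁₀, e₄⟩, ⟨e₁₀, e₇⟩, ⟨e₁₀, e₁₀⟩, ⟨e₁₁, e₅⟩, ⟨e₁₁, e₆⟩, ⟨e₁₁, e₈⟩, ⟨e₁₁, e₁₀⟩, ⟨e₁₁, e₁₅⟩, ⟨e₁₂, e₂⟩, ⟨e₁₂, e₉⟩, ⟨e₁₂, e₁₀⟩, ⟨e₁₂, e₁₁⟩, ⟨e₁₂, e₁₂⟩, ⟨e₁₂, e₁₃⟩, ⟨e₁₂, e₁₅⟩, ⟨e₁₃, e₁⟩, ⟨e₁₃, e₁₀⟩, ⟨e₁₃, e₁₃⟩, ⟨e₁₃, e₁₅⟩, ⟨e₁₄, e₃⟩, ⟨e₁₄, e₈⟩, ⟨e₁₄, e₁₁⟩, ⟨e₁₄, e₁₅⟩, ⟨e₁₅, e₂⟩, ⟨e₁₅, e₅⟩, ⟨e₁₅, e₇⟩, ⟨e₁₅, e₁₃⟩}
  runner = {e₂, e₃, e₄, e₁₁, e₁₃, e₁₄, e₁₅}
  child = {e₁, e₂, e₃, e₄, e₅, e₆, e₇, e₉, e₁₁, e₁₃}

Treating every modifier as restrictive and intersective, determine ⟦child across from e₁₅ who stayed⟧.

{e₄, e₉, e₁₃}

⟦across from e₁₅⟧ = {x : ⟨x, e₁₅⟩ ∈ ⟦across from⟧} = {e₁, e₂, e₄, e₆, e₈, e₉, e₁₁, e₁₂, e₁₃, e₁₄}
⟦who stayed⟧ = ⟦stayed⟧ = {e₃, e₄, e₅, e₇, e₈, e₉, e₁₀, e₁₂, e₁₃, e₁₄, e₁₅}
⟦child⟧ = {e₁, e₂, e₃, e₄, e₅, e₆, e₇, e₉, e₁₁, e₁₃}
… ∩ ⟦across from e₁₅⟧ = {e₁, e₂, e₃, e₄, e₅, e₆, e₇, e₉, e₁₁, e₁₃} ∩ {e₁, e₂, e₄, e₆, e₈, e₉, e₁₁, e₁₂, e₁₃, e₁₄} = {e₁, e₂, e₄, e₆, e₉, e₁₁, e₁₃}
… ∩ ⟦who stayed⟧ = {e₁, e₂, e₄, e₆, e₉, e₁₁, e₁₃} ∩ {e₃, e₄, e₅, e₇, e₈, e₉, e₁₀, e₁₂, e₁₃, e₁₄, e₁₅} = {e₄, e₉, e₁₃}
So ⟦child across from e₁₅ who stayed⟧ = {e₄, e₉, e₁₃}.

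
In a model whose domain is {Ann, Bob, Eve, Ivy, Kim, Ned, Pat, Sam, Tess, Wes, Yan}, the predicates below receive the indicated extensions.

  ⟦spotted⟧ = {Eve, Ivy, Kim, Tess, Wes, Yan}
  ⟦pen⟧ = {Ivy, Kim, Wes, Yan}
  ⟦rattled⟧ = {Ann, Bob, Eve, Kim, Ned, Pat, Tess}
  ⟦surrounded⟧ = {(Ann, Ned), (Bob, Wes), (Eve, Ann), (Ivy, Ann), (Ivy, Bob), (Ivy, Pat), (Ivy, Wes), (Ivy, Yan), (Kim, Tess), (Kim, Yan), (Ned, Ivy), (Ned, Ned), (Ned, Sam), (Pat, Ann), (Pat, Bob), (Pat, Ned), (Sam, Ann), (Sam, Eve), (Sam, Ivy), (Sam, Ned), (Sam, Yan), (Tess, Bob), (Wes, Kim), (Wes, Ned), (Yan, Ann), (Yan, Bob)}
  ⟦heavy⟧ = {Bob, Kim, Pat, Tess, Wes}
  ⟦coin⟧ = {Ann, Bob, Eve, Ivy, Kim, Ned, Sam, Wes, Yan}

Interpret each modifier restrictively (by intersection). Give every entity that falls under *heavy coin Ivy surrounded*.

{Bob, Wes}

⟦Ivy surrounded⟧ = {x : ⟨Ivy, x⟩ ∈ ⟦surrounded⟧} = {Ann, Bob, Pat, Wes, Yan}
⟦coin⟧ = {Ann, Bob, Eve, Ivy, Kim, Ned, Sam, Wes, Yan}
… ∩ ⟦Ivy surrounded⟧ = {Ann, Bob, Eve, Ivy, Kim, Ned, Sam, Wes, Yan} ∩ {Ann, Bob, Pat, Wes, Yan} = {Ann, Bob, Wes, Yan}
… ∩ ⟦heavy⟧ = {Ann, Bob, Wes, Yan} ∩ {Bob, Kim, Pat, Tess, Wes} = {Bob, Wes}
So ⟦heavy coin Ivy surrounded⟧ = {Bob, Wes}.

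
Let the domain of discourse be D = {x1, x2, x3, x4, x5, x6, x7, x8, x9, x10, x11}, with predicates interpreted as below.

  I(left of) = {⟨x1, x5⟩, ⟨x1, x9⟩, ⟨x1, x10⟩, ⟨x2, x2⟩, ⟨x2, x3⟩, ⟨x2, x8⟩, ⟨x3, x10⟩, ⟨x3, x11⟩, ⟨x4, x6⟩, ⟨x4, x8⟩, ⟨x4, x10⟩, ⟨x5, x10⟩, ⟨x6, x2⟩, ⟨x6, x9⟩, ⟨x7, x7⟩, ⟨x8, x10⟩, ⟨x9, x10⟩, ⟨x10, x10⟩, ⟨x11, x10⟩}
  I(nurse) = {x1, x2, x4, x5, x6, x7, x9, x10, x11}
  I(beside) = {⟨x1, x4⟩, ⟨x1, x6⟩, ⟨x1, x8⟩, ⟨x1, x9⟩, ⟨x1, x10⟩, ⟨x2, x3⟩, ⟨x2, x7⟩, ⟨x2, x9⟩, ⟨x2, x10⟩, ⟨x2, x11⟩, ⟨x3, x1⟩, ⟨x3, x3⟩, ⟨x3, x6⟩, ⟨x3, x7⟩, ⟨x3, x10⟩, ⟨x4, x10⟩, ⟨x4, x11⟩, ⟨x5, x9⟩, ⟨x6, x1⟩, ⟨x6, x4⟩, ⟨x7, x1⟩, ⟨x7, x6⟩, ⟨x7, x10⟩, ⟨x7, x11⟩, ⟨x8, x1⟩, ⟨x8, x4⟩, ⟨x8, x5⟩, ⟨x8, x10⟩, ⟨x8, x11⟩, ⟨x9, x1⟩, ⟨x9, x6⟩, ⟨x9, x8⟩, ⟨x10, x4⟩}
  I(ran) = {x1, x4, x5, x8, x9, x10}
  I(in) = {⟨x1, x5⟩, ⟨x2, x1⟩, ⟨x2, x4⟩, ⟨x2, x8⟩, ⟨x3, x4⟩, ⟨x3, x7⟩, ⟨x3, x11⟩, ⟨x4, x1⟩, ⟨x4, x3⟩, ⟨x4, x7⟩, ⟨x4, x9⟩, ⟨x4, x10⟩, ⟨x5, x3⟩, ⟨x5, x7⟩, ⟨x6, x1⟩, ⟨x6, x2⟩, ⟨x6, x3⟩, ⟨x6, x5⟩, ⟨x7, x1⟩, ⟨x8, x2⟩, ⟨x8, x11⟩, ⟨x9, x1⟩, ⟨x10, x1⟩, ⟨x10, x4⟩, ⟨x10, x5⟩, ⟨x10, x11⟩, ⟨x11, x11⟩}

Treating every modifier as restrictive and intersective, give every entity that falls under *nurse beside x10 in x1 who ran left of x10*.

{x4}

⟦beside x10⟧ = {x : ⟨x, x10⟩ ∈ ⟦beside⟧} = {x1, x2, x3, x4, x7, x8}
⟦in x1⟧ = {x : ⟨x, x1⟩ ∈ ⟦in⟧} = {x2, x4, x6, x7, x9, x10}
⟦who ran⟧ = ⟦ran⟧ = {x1, x4, x5, x8, x9, x10}
⟦left of x10⟧ = {x : ⟨x, x10⟩ ∈ ⟦left of⟧} = {x1, x3, x4, x5, x8, x9, x10, x11}
⟦nurse⟧ = {x1, x2, x4, x5, x6, x7, x9, x10, x11}
… ∩ ⟦beside x10⟧ = {x1, x2, x4, x5, x6, x7, x9, x10, x11} ∩ {x1, x2, x3, x4, x7, x8} = {x1, x2, x4, x7}
… ∩ ⟦in x1⟧ = {x1, x2, x4, x7} ∩ {x2, x4, x6, x7, x9, x10} = {x2, x4, x7}
… ∩ ⟦who ran⟧ = {x2, x4, x7} ∩ {x1, x4, x5, x8, x9, x10} = {x4}
… ∩ ⟦left of x10⟧ = {x4} ∩ {x1, x3, x4, x5, x8, x9, x10, x11} = {x4}
So ⟦nurse beside x10 in x1 who ran left of x10⟧ = {x4}.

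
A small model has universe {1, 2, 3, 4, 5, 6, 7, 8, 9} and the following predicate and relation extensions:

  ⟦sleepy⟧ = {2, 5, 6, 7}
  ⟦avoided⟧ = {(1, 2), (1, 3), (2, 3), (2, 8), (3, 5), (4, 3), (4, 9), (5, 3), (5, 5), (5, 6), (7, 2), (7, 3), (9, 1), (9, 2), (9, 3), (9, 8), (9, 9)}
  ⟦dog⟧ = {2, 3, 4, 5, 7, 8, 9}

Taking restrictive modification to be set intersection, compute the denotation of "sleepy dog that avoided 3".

{2, 5, 7}

⟦that avoided 3⟧ = {x : ⟨x, 3⟩ ∈ ⟦avoided⟧} = {1, 2, 4, 5, 7, 9}
⟦dog⟧ = {2, 3, 4, 5, 7, 8, 9}
… ∩ ⟦that avoided 3⟧ = {2, 3, 4, 5, 7, 8, 9} ∩ {1, 2, 4, 5, 7, 9} = {2, 4, 5, 7, 9}
… ∩ ⟦sleepy⟧ = {2, 4, 5, 7, 9} ∩ {2, 5, 6, 7} = {2, 5, 7}
So ⟦sleepy dog that avoided 3⟧ = {2, 5, 7}.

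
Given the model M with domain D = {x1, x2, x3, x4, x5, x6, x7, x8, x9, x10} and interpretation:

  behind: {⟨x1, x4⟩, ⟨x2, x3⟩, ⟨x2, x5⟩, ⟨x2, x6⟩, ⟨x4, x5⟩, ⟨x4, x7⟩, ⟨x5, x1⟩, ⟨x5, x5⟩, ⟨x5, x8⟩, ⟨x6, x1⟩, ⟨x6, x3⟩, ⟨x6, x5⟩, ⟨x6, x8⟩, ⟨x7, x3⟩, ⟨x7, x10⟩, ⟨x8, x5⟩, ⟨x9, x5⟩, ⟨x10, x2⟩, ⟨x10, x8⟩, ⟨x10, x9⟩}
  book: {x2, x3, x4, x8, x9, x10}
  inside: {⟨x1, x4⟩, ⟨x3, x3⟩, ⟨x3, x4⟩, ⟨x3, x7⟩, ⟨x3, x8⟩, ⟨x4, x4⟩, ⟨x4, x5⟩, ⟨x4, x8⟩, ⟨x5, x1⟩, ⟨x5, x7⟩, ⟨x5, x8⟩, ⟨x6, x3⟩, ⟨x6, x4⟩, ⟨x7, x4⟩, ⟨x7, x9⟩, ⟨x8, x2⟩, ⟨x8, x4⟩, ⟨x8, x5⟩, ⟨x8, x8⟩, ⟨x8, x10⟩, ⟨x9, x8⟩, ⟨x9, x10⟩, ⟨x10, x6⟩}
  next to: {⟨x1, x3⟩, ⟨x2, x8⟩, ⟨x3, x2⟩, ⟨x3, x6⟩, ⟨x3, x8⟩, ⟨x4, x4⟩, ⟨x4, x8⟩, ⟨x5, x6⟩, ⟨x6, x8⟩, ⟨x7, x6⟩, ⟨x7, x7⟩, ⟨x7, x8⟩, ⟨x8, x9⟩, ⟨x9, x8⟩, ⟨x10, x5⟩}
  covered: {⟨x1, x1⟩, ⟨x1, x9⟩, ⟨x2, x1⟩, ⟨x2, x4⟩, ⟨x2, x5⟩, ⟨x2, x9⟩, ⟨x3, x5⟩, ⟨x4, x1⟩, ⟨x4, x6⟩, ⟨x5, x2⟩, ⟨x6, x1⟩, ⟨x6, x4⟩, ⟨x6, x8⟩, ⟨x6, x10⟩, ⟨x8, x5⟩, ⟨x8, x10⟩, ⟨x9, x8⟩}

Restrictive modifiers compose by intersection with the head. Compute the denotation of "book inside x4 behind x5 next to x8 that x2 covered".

⟦inside x4⟧ = {x : ⟨x, x4⟩ ∈ ⟦inside⟧} = {x1, x3, x4, x6, x7, x8}
⟦behind x5⟧ = {x : ⟨x, x5⟩ ∈ ⟦behind⟧} = {x2, x4, x5, x6, x8, x9}
⟦next to x8⟧ = {x : ⟨x, x8⟩ ∈ ⟦next to⟧} = {x2, x3, x4, x6, x7, x9}
⟦that x2 covered⟧ = {x : ⟨x2, x⟩ ∈ ⟦covered⟧} = {x1, x4, x5, x9}
⟦book⟧ = {x2, x3, x4, x8, x9, x10}
… ∩ ⟦inside x4⟧ = {x2, x3, x4, x8, x9, x10} ∩ {x1, x3, x4, x6, x7, x8} = {x3, x4, x8}
… ∩ ⟦behind x5⟧ = {x3, x4, x8} ∩ {x2, x4, x5, x6, x8, x9} = {x4, x8}
… ∩ ⟦next to x8⟧ = {x4, x8} ∩ {x2, x3, x4, x6, x7, x9} = {x4}
… ∩ ⟦that x2 covered⟧ = {x4} ∩ {x1, x4, x5, x9} = {x4}
So ⟦book inside x4 behind x5 next to x8 that x2 covered⟧ = {x4}.

{x4}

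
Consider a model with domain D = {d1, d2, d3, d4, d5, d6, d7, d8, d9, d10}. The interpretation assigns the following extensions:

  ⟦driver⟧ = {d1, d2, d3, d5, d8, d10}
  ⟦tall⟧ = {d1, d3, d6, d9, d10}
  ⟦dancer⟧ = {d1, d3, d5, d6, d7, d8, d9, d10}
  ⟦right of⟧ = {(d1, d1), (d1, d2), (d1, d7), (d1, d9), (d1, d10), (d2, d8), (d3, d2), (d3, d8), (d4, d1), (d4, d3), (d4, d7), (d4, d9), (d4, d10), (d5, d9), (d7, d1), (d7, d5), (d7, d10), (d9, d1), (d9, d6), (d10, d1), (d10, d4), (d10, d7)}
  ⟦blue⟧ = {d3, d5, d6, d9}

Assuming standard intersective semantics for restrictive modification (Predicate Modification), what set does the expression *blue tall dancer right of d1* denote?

{d9}

⟦right of d1⟧ = {x : ⟨x, d1⟩ ∈ ⟦right of⟧} = {d1, d4, d7, d9, d10}
⟦dancer⟧ = {d1, d3, d5, d6, d7, d8, d9, d10}
… ∩ ⟦right of d1⟧ = {d1, d3, d5, d6, d7, d8, d9, d10} ∩ {d1, d4, d7, d9, d10} = {d1, d7, d9, d10}
… ∩ ⟦blue⟧ = {d1, d7, d9, d10} ∩ {d3, d5, d6, d9} = {d9}
… ∩ ⟦tall⟧ = {d9} ∩ {d1, d3, d6, d9, d10} = {d9}
So ⟦blue tall dancer right of d1⟧ = {d9}.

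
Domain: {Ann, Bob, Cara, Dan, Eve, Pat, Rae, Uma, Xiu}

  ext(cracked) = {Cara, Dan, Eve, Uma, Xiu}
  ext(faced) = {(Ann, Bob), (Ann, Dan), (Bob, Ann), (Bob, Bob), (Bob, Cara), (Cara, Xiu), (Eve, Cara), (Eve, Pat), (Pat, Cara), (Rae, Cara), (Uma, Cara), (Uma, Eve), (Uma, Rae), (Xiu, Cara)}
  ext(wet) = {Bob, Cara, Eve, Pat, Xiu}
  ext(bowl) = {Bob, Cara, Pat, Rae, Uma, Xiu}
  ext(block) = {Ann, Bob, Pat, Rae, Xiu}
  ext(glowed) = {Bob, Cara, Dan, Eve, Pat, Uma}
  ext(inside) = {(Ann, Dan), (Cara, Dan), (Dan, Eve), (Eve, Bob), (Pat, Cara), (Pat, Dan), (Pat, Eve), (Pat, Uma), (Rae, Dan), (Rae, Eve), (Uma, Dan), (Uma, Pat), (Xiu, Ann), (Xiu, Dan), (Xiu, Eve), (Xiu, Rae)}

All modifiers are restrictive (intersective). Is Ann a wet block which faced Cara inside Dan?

⟦which faced Cara⟧ = {x : ⟨x, Cara⟩ ∈ ⟦faced⟧} = {Bob, Eve, Pat, Rae, Uma, Xiu}
⟦inside Dan⟧ = {x : ⟨x, Dan⟩ ∈ ⟦inside⟧} = {Ann, Cara, Pat, Rae, Uma, Xiu}
⟦block⟧ = {Ann, Bob, Pat, Rae, Xiu}
… ∩ ⟦which faced Cara⟧ = {Ann, Bob, Pat, Rae, Xiu} ∩ {Bob, Eve, Pat, Rae, Uma, Xiu} = {Bob, Pat, Rae, Xiu}
… ∩ ⟦inside Dan⟧ = {Bob, Pat, Rae, Xiu} ∩ {Ann, Cara, Pat, Rae, Uma, Xiu} = {Pat, Rae, Xiu}
… ∩ ⟦wet⟧ = {Pat, Rae, Xiu} ∩ {Bob, Cara, Eve, Pat, Xiu} = {Pat, Xiu}
⟦wet block which faced Cara inside Dan⟧ = {Pat, Xiu}; Ann ∉ this set.

no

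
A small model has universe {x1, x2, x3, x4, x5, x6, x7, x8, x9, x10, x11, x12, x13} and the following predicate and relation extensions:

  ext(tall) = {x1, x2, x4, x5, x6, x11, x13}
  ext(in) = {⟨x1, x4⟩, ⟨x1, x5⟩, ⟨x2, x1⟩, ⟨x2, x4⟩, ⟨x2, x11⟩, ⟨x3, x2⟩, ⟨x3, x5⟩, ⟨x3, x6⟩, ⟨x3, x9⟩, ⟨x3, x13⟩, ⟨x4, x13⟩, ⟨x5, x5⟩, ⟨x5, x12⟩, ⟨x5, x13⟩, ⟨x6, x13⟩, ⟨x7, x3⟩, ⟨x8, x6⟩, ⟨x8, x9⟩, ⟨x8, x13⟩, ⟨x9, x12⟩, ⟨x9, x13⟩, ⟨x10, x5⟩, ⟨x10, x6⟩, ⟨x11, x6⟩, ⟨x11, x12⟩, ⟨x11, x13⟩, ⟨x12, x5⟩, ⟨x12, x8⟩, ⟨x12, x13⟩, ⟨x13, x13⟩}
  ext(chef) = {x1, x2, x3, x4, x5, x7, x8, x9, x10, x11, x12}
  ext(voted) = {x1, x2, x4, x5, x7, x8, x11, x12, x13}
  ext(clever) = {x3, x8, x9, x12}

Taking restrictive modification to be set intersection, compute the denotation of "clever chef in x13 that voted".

⟦in x13⟧ = {x : ⟨x, x13⟩ ∈ ⟦in⟧} = {x3, x4, x5, x6, x8, x9, x11, x12, x13}
⟦that voted⟧ = ⟦voted⟧ = {x1, x2, x4, x5, x7, x8, x11, x12, x13}
⟦chef⟧ = {x1, x2, x3, x4, x5, x7, x8, x9, x10, x11, x12}
… ∩ ⟦in x13⟧ = {x1, x2, x3, x4, x5, x7, x8, x9, x10, x11, x12} ∩ {x3, x4, x5, x6, x8, x9, x11, x12, x13} = {x3, x4, x5, x8, x9, x11, x12}
… ∩ ⟦that voted⟧ = {x3, x4, x5, x8, x9, x11, x12} ∩ {x1, x2, x4, x5, x7, x8, x11, x12, x13} = {x4, x5, x8, x11, x12}
… ∩ ⟦clever⟧ = {x4, x5, x8, x11, x12} ∩ {x3, x8, x9, x12} = {x8, x12}
So ⟦clever chef in x13 that voted⟧ = {x8, x12}.

{x8, x12}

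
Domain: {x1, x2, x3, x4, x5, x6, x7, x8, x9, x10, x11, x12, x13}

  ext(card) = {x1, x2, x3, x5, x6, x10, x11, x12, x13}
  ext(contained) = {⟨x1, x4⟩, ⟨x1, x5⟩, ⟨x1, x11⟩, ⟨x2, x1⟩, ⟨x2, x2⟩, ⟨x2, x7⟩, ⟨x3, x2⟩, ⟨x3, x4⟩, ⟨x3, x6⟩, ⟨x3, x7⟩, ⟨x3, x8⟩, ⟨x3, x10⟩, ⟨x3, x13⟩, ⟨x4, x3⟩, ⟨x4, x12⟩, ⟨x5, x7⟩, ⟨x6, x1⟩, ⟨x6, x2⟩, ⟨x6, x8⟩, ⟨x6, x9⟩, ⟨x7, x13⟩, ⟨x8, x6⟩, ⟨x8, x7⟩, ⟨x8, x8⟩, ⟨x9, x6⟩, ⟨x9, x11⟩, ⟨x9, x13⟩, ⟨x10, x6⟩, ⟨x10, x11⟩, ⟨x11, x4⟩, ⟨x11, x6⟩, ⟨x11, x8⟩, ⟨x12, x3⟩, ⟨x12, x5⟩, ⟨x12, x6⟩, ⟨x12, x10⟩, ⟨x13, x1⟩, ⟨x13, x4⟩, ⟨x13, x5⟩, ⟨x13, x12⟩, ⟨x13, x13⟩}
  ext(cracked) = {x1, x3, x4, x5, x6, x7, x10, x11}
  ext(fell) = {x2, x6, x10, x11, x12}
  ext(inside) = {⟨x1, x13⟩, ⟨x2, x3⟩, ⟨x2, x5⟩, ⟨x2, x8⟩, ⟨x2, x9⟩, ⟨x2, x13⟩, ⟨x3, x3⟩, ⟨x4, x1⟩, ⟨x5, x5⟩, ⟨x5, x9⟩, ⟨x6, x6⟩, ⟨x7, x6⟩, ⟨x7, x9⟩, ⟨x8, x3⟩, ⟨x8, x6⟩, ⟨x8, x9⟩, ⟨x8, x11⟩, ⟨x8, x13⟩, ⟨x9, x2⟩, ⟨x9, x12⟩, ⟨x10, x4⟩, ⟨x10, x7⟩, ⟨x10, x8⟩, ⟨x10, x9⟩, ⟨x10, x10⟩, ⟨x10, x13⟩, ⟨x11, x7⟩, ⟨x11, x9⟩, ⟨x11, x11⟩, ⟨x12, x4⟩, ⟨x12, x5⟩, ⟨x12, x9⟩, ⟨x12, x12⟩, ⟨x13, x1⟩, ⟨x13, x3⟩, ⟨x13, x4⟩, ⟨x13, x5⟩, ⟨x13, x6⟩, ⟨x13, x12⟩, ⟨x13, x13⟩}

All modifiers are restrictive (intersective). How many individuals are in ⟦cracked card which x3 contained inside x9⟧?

1

⟦which x3 contained⟧ = {x : ⟨x3, x⟩ ∈ ⟦contained⟧} = {x2, x4, x6, x7, x8, x10, x13}
⟦inside x9⟧ = {x : ⟨x, x9⟩ ∈ ⟦inside⟧} = {x2, x5, x7, x8, x10, x11, x12}
⟦card⟧ = {x1, x2, x3, x5, x6, x10, x11, x12, x13}
… ∩ ⟦which x3 contained⟧ = {x1, x2, x3, x5, x6, x10, x11, x12, x13} ∩ {x2, x4, x6, x7, x8, x10, x13} = {x2, x6, x10, x13}
… ∩ ⟦inside x9⟧ = {x2, x6, x10, x13} ∩ {x2, x5, x7, x8, x10, x11, x12} = {x2, x10}
… ∩ ⟦cracked⟧ = {x2, x10} ∩ {x1, x3, x4, x5, x6, x7, x10, x11} = {x10}
⟦cracked card which x3 contained inside x9⟧ = {x10}, so the cardinality is 1.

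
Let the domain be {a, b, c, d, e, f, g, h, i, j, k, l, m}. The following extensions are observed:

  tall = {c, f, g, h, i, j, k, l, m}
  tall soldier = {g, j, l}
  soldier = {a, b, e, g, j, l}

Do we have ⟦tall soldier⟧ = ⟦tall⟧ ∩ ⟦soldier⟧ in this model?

⟦tall⟧ ∩ ⟦soldier⟧ = {c, f, g, h, i, j, k, l, m} ∩ {a, b, e, g, j, l} = {g, j, l}
Observed ⟦tall soldier⟧ = {g, j, l}.
These coincide, so the modifier is intersective here.

yes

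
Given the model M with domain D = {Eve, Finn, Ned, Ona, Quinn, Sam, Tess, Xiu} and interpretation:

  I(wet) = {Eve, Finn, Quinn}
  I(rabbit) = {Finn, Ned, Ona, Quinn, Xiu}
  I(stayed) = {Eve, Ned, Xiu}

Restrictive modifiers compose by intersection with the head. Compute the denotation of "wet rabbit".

⟦rabbit⟧ = {Finn, Ned, Ona, Quinn, Xiu}
… ∩ ⟦wet⟧ = {Finn, Ned, Ona, Quinn, Xiu} ∩ {Eve, Finn, Quinn} = {Finn, Quinn}
So ⟦wet rabbit⟧ = {Finn, Quinn}.

{Finn, Quinn}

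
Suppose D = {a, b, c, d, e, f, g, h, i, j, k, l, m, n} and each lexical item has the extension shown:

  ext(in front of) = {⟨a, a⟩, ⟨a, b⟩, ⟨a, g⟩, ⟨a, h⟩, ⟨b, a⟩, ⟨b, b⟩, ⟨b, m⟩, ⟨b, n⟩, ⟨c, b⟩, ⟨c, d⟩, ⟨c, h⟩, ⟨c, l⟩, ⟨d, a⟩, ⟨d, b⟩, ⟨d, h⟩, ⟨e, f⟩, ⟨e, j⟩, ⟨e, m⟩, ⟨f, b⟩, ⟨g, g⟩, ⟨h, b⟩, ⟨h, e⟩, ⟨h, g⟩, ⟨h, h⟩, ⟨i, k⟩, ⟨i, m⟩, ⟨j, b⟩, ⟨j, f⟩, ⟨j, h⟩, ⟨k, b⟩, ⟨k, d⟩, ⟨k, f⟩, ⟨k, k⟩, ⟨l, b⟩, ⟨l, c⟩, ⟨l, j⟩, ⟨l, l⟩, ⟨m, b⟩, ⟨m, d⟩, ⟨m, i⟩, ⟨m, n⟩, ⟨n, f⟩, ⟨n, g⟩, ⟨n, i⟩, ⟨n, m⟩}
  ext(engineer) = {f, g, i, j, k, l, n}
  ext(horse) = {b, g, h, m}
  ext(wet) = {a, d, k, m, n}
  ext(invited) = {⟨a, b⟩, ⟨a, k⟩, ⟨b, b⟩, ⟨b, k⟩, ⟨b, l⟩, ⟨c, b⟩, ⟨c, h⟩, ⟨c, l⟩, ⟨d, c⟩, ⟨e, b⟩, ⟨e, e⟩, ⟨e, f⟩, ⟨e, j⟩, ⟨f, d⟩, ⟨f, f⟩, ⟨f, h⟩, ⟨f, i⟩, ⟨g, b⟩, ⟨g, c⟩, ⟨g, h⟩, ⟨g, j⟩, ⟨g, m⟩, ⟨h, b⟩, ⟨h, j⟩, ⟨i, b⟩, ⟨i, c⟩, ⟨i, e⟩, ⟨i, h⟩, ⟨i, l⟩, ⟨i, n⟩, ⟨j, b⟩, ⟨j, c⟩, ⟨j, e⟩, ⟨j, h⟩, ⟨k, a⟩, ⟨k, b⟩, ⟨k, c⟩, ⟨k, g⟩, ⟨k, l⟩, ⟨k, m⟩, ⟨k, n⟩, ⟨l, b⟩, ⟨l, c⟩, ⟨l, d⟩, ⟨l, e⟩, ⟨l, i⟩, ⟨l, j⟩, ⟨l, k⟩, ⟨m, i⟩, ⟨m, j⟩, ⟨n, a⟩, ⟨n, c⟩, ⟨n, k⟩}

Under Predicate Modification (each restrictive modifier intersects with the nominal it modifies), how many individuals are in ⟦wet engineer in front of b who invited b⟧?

1

⟦in front of b⟧ = {x : ⟨x, b⟩ ∈ ⟦in front of⟧} = {a, b, c, d, f, h, j, k, l, m}
⟦who invited b⟧ = {x : ⟨x, b⟩ ∈ ⟦invited⟧} = {a, b, c, e, g, h, i, j, k, l}
⟦engineer⟧ = {f, g, i, j, k, l, n}
… ∩ ⟦in front of b⟧ = {f, g, i, j, k, l, n} ∩ {a, b, c, d, f, h, j, k, l, m} = {f, j, k, l}
… ∩ ⟦who invited b⟧ = {f, j, k, l} ∩ {a, b, c, e, g, h, i, j, k, l} = {j, k, l}
… ∩ ⟦wet⟧ = {j, k, l} ∩ {a, d, k, m, n} = {k}
⟦wet engineer in front of b who invited b⟧ = {k}, so the cardinality is 1.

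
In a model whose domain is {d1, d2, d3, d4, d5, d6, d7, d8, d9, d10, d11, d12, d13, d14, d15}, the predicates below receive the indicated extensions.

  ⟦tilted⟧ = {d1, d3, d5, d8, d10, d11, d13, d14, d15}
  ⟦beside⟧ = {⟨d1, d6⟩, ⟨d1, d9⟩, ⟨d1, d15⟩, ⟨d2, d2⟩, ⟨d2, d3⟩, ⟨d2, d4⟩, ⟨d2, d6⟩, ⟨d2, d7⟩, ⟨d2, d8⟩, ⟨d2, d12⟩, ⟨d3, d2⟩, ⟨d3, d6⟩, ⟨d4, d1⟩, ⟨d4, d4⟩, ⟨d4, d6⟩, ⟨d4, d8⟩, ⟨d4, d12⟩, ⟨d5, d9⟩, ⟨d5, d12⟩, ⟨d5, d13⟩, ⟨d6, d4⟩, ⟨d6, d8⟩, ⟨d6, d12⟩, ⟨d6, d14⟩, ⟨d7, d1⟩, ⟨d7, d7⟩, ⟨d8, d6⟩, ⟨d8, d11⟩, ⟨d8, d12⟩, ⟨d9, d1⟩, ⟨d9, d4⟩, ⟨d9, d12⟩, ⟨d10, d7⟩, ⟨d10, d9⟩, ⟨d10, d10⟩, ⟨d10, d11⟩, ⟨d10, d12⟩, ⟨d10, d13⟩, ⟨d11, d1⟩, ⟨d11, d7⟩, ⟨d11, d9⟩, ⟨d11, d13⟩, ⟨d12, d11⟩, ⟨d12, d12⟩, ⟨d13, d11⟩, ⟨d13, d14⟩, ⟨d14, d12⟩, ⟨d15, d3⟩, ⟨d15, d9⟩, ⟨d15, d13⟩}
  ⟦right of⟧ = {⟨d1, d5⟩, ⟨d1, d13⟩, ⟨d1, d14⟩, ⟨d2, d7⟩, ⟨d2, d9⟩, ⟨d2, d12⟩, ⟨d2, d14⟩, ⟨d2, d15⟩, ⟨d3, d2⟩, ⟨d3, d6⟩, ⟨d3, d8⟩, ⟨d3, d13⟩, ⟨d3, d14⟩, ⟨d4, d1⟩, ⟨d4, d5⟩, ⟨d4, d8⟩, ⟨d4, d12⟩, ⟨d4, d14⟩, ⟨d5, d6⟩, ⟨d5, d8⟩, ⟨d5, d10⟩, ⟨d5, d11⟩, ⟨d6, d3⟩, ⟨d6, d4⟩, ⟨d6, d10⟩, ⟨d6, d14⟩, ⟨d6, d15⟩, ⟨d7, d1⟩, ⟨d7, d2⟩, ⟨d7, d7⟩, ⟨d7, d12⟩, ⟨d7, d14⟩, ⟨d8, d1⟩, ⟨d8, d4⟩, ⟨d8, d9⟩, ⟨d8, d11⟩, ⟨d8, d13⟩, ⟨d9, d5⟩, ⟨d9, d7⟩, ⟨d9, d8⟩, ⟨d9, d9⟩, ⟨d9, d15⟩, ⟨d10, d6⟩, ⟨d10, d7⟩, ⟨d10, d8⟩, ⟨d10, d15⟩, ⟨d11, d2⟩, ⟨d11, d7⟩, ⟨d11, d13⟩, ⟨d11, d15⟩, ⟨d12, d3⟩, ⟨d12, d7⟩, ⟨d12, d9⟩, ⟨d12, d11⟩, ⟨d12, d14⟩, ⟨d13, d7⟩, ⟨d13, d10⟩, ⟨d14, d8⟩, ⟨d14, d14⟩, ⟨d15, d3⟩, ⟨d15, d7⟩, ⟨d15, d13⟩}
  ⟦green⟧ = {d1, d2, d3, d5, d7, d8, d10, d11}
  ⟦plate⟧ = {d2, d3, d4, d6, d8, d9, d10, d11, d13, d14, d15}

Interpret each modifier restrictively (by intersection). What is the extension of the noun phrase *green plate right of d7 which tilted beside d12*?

⟦right of d7⟧ = {x : ⟨x, d7⟩ ∈ ⟦right of⟧} = {d2, d7, d9, d10, d11, d12, d13, d15}
⟦which tilted⟧ = ⟦tilted⟧ = {d1, d3, d5, d8, d10, d11, d13, d14, d15}
⟦beside d12⟧ = {x : ⟨x, d12⟩ ∈ ⟦beside⟧} = {d2, d4, d5, d6, d8, d9, d10, d12, d14}
⟦plate⟧ = {d2, d3, d4, d6, d8, d9, d10, d11, d13, d14, d15}
… ∩ ⟦right of d7⟧ = {d2, d3, d4, d6, d8, d9, d10, d11, d13, d14, d15} ∩ {d2, d7, d9, d10, d11, d12, d13, d15} = {d2, d9, d10, d11, d13, d15}
… ∩ ⟦which tilted⟧ = {d2, d9, d10, d11, d13, d15} ∩ {d1, d3, d5, d8, d10, d11, d13, d14, d15} = {d10, d11, d13, d15}
… ∩ ⟦beside d12⟧ = {d10, d11, d13, d15} ∩ {d2, d4, d5, d6, d8, d9, d10, d12, d14} = {d10}
… ∩ ⟦green⟧ = {d10} ∩ {d1, d2, d3, d5, d7, d8, d10, d11} = {d10}
So ⟦green plate right of d7 which tilted beside d12⟧ = {d10}.

{d10}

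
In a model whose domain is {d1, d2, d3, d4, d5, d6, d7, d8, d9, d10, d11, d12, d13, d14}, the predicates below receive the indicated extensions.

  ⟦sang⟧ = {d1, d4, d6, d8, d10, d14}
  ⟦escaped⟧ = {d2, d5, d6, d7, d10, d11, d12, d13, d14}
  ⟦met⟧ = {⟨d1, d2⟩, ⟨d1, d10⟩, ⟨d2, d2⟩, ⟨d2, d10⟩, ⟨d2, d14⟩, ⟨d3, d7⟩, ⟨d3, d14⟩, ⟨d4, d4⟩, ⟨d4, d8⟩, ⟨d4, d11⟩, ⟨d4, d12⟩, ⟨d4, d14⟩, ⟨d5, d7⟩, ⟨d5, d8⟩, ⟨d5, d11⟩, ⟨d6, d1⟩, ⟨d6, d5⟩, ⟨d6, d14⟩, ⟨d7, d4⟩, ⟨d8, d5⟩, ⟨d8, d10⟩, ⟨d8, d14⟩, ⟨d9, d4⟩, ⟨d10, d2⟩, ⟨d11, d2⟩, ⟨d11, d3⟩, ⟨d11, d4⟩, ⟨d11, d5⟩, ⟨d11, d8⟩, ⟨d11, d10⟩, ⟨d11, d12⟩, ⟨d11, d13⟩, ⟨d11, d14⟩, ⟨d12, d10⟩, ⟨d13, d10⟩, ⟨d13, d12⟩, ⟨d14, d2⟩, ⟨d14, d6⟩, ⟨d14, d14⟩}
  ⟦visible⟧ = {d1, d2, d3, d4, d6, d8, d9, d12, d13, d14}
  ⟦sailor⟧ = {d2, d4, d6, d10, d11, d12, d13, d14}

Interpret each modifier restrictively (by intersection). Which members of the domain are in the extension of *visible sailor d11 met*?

⟦d11 met⟧ = {x : ⟨d11, x⟩ ∈ ⟦met⟧} = {d2, d3, d4, d5, d8, d10, d12, d13, d14}
⟦sailor⟧ = {d2, d4, d6, d10, d11, d12, d13, d14}
… ∩ ⟦d11 met⟧ = {d2, d4, d6, d10, d11, d12, d13, d14} ∩ {d2, d3, d4, d5, d8, d10, d12, d13, d14} = {d2, d4, d10, d12, d13, d14}
… ∩ ⟦visible⟧ = {d2, d4, d10, d12, d13, d14} ∩ {d1, d2, d3, d4, d6, d8, d9, d12, d13, d14} = {d2, d4, d12, d13, d14}
So ⟦visible sailor d11 met⟧ = {d2, d4, d12, d13, d14}.

{d2, d4, d12, d13, d14}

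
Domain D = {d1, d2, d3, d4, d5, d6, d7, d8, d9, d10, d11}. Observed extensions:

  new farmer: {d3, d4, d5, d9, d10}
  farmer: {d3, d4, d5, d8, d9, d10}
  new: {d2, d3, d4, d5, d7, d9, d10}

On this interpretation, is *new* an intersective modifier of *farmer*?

⟦new⟧ ∩ ⟦farmer⟧ = {d2, d3, d4, d5, d7, d9, d10} ∩ {d3, d4, d5, d8, d9, d10} = {d3, d4, d5, d9, d10}
Observed ⟦new farmer⟧ = {d3, d4, d5, d9, d10}.
These coincide, so the modifier is intersective here.

yes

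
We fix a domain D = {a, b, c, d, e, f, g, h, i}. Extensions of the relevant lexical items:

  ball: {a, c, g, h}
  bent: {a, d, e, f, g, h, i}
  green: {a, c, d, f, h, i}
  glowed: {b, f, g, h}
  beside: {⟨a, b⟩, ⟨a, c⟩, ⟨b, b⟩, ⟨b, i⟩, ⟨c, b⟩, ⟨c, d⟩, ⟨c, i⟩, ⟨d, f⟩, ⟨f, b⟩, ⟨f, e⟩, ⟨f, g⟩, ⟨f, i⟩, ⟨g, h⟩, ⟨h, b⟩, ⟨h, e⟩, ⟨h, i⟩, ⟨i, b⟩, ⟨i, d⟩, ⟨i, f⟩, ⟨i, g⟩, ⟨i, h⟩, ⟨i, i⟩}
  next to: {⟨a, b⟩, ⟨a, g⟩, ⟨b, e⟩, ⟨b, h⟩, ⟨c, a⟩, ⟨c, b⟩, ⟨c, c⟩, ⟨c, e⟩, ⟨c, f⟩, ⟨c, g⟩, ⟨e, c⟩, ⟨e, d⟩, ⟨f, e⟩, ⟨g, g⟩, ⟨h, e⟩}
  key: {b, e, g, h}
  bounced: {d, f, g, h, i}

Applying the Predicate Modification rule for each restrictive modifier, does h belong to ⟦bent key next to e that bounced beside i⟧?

⟦next to e⟧ = {x : ⟨x, e⟩ ∈ ⟦next to⟧} = {b, c, f, h}
⟦that bounced⟧ = ⟦bounced⟧ = {d, f, g, h, i}
⟦beside i⟧ = {x : ⟨x, i⟩ ∈ ⟦beside⟧} = {b, c, f, h, i}
⟦key⟧ = {b, e, g, h}
… ∩ ⟦next to e⟧ = {b, e, g, h} ∩ {b, c, f, h} = {b, h}
… ∩ ⟦that bounced⟧ = {b, h} ∩ {d, f, g, h, i} = {h}
… ∩ ⟦beside i⟧ = {h} ∩ {b, c, f, h, i} = {h}
… ∩ ⟦bent⟧ = {h} ∩ {a, d, e, f, g, h, i} = {h}
⟦bent key next to e that bounced beside i⟧ = {h}; h ∈ this set.

yes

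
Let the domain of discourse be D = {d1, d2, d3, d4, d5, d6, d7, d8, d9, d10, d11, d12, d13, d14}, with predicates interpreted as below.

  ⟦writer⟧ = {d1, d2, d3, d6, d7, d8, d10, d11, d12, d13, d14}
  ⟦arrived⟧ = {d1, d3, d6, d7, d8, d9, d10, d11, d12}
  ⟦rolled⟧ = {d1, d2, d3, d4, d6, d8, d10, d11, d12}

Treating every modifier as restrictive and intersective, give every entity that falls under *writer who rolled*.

⟦who rolled⟧ = ⟦rolled⟧ = {d1, d2, d3, d4, d6, d8, d10, d11, d12}
⟦writer⟧ = {d1, d2, d3, d6, d7, d8, d10, d11, d12, d13, d14}
… ∩ ⟦who rolled⟧ = {d1, d2, d3, d6, d7, d8, d10, d11, d12, d13, d14} ∩ {d1, d2, d3, d4, d6, d8, d10, d11, d12} = {d1, d2, d3, d6, d8, d10, d11, d12}
So ⟦writer who rolled⟧ = {d1, d2, d3, d6, d8, d10, d11, d12}.

{d1, d2, d3, d6, d8, d10, d11, d12}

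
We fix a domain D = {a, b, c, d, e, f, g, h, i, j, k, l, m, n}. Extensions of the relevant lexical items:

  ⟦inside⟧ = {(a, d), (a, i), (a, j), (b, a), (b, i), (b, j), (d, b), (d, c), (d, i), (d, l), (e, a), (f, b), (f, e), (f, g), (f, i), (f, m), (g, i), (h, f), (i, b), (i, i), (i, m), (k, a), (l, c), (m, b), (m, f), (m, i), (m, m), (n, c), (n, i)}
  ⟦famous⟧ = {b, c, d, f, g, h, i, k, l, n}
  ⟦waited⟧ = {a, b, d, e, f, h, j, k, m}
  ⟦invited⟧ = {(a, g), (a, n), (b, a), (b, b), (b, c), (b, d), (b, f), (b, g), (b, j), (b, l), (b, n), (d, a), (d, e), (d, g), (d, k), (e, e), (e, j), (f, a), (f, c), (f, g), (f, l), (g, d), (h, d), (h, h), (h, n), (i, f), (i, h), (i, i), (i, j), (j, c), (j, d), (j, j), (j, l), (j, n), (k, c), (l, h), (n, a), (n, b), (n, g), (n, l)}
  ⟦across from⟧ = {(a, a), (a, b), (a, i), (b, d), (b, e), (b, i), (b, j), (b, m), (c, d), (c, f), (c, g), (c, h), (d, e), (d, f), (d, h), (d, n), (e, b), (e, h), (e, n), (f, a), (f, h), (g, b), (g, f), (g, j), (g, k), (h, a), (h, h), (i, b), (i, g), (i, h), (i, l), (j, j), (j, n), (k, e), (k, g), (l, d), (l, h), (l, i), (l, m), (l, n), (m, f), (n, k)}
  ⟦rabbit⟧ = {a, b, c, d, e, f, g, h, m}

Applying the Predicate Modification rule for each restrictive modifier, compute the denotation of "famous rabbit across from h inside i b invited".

⟦across from h⟧ = {x : ⟨x, h⟩ ∈ ⟦across from⟧} = {c, d, e, f, h, i, l}
⟦inside i⟧ = {x : ⟨x, i⟩ ∈ ⟦inside⟧} = {a, b, d, f, g, i, m, n}
⟦b invited⟧ = {x : ⟨b, x⟩ ∈ ⟦invited⟧} = {a, b, c, d, f, g, j, l, n}
⟦rabbit⟧ = {a, b, c, d, e, f, g, h, m}
… ∩ ⟦across from h⟧ = {a, b, c, d, e, f, g, h, m} ∩ {c, d, e, f, h, i, l} = {c, d, e, f, h}
… ∩ ⟦inside i⟧ = {c, d, e, f, h} ∩ {a, b, d, f, g, i, m, n} = {d, f}
… ∩ ⟦b invited⟧ = {d, f} ∩ {a, b, c, d, f, g, j, l, n} = {d, f}
… ∩ ⟦famous⟧ = {d, f} ∩ {b, c, d, f, g, h, i, k, l, n} = {d, f}
So ⟦famous rabbit across from h inside i b invited⟧ = {d, f}.

{d, f}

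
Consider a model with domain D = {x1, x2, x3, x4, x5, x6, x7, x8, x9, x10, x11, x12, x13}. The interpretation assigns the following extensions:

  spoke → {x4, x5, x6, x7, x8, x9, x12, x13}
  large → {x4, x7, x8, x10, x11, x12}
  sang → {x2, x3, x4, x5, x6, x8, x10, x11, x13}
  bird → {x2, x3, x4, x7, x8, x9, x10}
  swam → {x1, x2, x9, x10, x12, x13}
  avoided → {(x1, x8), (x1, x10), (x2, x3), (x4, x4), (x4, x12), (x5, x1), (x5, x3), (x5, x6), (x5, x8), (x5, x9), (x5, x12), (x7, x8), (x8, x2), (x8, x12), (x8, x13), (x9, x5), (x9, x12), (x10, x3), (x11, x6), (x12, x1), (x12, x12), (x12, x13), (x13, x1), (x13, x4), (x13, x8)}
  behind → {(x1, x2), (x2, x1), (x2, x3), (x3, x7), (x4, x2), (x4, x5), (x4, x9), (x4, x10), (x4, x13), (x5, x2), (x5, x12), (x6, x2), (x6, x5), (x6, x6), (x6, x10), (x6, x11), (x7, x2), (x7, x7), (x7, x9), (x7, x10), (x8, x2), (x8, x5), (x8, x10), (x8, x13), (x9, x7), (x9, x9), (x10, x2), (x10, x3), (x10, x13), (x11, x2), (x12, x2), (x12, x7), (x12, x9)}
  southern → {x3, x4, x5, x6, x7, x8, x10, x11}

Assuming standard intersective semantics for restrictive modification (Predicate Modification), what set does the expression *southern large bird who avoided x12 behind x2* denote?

{x4, x8}

⟦who avoided x12⟧ = {x : ⟨x, x12⟩ ∈ ⟦avoided⟧} = {x4, x5, x8, x9, x12}
⟦behind x2⟧ = {x : ⟨x, x2⟩ ∈ ⟦behind⟧} = {x1, x4, x5, x6, x7, x8, x10, x11, x12}
⟦bird⟧ = {x2, x3, x4, x7, x8, x9, x10}
… ∩ ⟦who avoided x12⟧ = {x2, x3, x4, x7, x8, x9, x10} ∩ {x4, x5, x8, x9, x12} = {x4, x8, x9}
… ∩ ⟦behind x2⟧ = {x4, x8, x9} ∩ {x1, x4, x5, x6, x7, x8, x10, x11, x12} = {x4, x8}
… ∩ ⟦southern⟧ = {x4, x8} ∩ {x3, x4, x5, x6, x7, x8, x10, x11} = {x4, x8}
… ∩ ⟦large⟧ = {x4, x8} ∩ {x4, x7, x8, x10, x11, x12} = {x4, x8}
So ⟦southern large bird who avoided x12 behind x2⟧ = {x4, x8}.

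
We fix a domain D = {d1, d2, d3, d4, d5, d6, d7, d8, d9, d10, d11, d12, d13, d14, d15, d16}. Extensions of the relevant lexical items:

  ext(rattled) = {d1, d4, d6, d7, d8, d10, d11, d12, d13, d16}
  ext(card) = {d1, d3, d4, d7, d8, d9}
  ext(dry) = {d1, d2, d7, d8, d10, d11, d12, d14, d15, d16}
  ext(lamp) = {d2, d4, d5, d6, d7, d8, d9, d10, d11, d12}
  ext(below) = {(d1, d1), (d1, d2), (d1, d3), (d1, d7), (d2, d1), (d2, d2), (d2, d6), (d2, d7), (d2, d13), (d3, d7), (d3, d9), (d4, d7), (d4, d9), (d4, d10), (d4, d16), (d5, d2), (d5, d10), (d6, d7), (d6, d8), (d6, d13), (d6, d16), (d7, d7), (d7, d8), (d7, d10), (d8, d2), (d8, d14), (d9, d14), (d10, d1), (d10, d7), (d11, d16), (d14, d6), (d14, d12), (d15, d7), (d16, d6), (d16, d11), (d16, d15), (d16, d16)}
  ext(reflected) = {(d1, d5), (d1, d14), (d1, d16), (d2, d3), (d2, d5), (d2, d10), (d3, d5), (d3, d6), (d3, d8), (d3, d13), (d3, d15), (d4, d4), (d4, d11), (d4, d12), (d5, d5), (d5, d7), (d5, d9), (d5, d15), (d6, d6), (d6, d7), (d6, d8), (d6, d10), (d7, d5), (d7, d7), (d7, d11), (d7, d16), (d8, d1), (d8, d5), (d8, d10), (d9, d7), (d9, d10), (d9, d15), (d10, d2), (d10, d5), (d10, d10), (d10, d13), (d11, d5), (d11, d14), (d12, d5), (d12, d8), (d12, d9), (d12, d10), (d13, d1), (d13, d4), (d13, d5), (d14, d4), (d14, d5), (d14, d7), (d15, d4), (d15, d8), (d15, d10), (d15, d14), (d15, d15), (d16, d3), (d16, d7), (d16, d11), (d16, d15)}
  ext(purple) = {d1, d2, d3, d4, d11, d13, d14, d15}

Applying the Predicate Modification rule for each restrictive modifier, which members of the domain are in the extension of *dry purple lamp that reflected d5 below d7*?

{d2}

⟦that reflected d5⟧ = {x : ⟨x, d5⟩ ∈ ⟦reflected⟧} = {d1, d2, d3, d5, d7, d8, d10, d11, d12, d13, d14}
⟦below d7⟧ = {x : ⟨x, d7⟩ ∈ ⟦below⟧} = {d1, d2, d3, d4, d6, d7, d10, d15}
⟦lamp⟧ = {d2, d4, d5, d6, d7, d8, d9, d10, d11, d12}
… ∩ ⟦that reflected d5⟧ = {d2, d4, d5, d6, d7, d8, d9, d10, d11, d12} ∩ {d1, d2, d3, d5, d7, d8, d10, d11, d12, d13, d14} = {d2, d5, d7, d8, d10, d11, d12}
… ∩ ⟦below d7⟧ = {d2, d5, d7, d8, d10, d11, d12} ∩ {d1, d2, d3, d4, d6, d7, d10, d15} = {d2, d7, d10}
… ∩ ⟦dry⟧ = {d2, d7, d10} ∩ {d1, d2, d7, d8, d10, d11, d12, d14, d15, d16} = {d2, d7, d10}
… ∩ ⟦purple⟧ = {d2, d7, d10} ∩ {d1, d2, d3, d4, d11, d13, d14, d15} = {d2}
So ⟦dry purple lamp that reflected d5 below d7⟧ = {d2}.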